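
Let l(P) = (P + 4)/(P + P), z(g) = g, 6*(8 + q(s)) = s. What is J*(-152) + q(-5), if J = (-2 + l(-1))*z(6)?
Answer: 19099/6 ≈ 3183.2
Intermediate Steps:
q(s) = -8 + s/6
l(P) = (4 + P)/(2*P) (l(P) = (4 + P)/((2*P)) = (4 + P)*(1/(2*P)) = (4 + P)/(2*P))
J = -21 (J = (-2 + (½)*(4 - 1)/(-1))*6 = (-2 + (½)*(-1)*3)*6 = (-2 - 3/2)*6 = -7/2*6 = -21)
J*(-152) + q(-5) = -21*(-152) + (-8 + (⅙)*(-5)) = 3192 + (-8 - ⅚) = 3192 - 53/6 = 19099/6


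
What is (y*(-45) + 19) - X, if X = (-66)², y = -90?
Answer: -287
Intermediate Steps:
X = 4356
(y*(-45) + 19) - X = (-90*(-45) + 19) - 1*4356 = (4050 + 19) - 4356 = 4069 - 4356 = -287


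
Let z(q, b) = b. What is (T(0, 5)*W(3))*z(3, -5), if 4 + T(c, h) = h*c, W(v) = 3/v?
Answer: 20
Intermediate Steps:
T(c, h) = -4 + c*h (T(c, h) = -4 + h*c = -4 + c*h)
(T(0, 5)*W(3))*z(3, -5) = ((-4 + 0*5)*(3/3))*(-5) = ((-4 + 0)*(3*(1/3)))*(-5) = -4*1*(-5) = -4*(-5) = 20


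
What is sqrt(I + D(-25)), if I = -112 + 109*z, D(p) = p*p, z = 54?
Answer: 9*sqrt(79) ≈ 79.994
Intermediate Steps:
D(p) = p**2
I = 5774 (I = -112 + 109*54 = -112 + 5886 = 5774)
sqrt(I + D(-25)) = sqrt(5774 + (-25)**2) = sqrt(5774 + 625) = sqrt(6399) = 9*sqrt(79)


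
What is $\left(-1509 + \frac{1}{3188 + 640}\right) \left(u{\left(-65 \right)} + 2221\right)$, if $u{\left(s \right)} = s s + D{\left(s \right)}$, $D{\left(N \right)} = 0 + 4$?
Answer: $- \frac{6209684825}{638} \approx -9.7331 \cdot 10^{6}$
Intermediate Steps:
$D{\left(N \right)} = 4$
$u{\left(s \right)} = 4 + s^{2}$ ($u{\left(s \right)} = s s + 4 = s^{2} + 4 = 4 + s^{2}$)
$\left(-1509 + \frac{1}{3188 + 640}\right) \left(u{\left(-65 \right)} + 2221\right) = \left(-1509 + \frac{1}{3188 + 640}\right) \left(\left(4 + \left(-65\right)^{2}\right) + 2221\right) = \left(-1509 + \frac{1}{3828}\right) \left(\left(4 + 4225\right) + 2221\right) = \left(-1509 + \frac{1}{3828}\right) \left(4229 + 2221\right) = \left(- \frac{5776451}{3828}\right) 6450 = - \frac{6209684825}{638}$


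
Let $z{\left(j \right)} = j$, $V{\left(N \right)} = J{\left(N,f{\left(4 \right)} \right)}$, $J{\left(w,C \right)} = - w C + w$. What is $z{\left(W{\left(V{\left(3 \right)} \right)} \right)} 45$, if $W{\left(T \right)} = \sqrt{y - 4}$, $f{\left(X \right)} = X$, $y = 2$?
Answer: $45 i \sqrt{2} \approx 63.64 i$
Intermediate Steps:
$J{\left(w,C \right)} = w - C w$ ($J{\left(w,C \right)} = - C w + w = w - C w$)
$V{\left(N \right)} = - 3 N$ ($V{\left(N \right)} = N \left(1 - 4\right) = N \left(-3\right) = - 3 N$)
$W{\left(T \right)} = i \sqrt{2}$ ($W{\left(T \right)} = \sqrt{2 - 4} = \sqrt{-2} = i \sqrt{2}$)
$z{\left(W{\left(V{\left(3 \right)} \right)} \right)} 45 = i \sqrt{2} \cdot 45 = 45 i \sqrt{2}$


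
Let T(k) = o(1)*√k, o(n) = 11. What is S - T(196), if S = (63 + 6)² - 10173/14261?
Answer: 65690254/14261 ≈ 4606.3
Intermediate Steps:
T(k) = 11*√k
S = 67886448/14261 (S = 69² - 10173*1/14261 = 4761 - 10173/14261 = 67886448/14261 ≈ 4760.3)
S - T(196) = 67886448/14261 - 11*√196 = 67886448/14261 - 11*14 = 67886448/14261 - 1*154 = 67886448/14261 - 154 = 65690254/14261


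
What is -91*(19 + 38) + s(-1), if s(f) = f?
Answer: -5188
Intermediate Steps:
-91*(19 + 38) + s(-1) = -91*(19 + 38) - 1 = -91*57 - 1 = -5187 - 1 = -5188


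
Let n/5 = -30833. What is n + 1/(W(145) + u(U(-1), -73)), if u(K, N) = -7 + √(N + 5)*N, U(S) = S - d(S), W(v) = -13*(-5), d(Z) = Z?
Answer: -28191845191/182868 + 73*I*√17/182868 ≈ -1.5417e+5 + 0.0016459*I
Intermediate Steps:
W(v) = 65
n = -154165 (n = 5*(-30833) = -154165)
U(S) = 0 (U(S) = S - S = 0)
u(K, N) = -7 + N*√(5 + N) (u(K, N) = -7 + √(5 + N)*N = -7 + N*√(5 + N))
n + 1/(W(145) + u(U(-1), -73)) = -154165 + 1/(65 + (-7 - 73*√(5 - 73))) = -154165 + 1/(65 + (-7 - 146*I*√17)) = -154165 + 1/(58 - 146*I*√17)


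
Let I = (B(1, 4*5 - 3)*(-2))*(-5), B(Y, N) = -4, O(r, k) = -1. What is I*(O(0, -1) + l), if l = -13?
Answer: 560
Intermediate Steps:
I = -40 (I = -4*(-2)*(-5) = 8*(-5) = -40)
I*(O(0, -1) + l) = -40*(-1 - 13) = -40*(-14) = 560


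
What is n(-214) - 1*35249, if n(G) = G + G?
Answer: -35677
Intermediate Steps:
n(G) = 2*G
n(-214) - 1*35249 = 2*(-214) - 1*35249 = -428 - 35249 = -35677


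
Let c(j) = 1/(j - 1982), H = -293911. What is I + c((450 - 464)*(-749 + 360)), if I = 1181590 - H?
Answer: 5111135465/3464 ≈ 1.4755e+6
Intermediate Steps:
I = 1475501 (I = 1181590 - 1*(-293911) = 1181590 + 293911 = 1475501)
c(j) = 1/(-1982 + j)
I + c((450 - 464)*(-749 + 360)) = 1475501 + 1/(-1982 + (450 - 464)*(-749 + 360)) = 1475501 + 1/(-1982 - 14*(-389)) = 1475501 + 1/(-1982 + 5446) = 1475501 + 1/3464 = 5111135465/3464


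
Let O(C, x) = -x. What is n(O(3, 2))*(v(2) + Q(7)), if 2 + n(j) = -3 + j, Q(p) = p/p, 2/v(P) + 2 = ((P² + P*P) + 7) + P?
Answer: -119/15 ≈ -7.9333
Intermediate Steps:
v(P) = 2/(5 + P + 2*P²) (v(P) = 2/(-2 + (((P² + P*P) + 7) + P)) = 2/(-2 + (((P² + P²) + 7) + P)) = 2/(-2 + ((2*P² + 7) + P)) = 2/(-2 + ((7 + 2*P²) + P)) = 2/(-2 + (7 + P + 2*P²)) = 2/(5 + P + 2*P²))
Q(p) = 1
n(j) = -5 + j (n(j) = -2 + (-3 + j) = -5 + j)
n(O(3, 2))*(v(2) + Q(7)) = (-5 - 1*2)*(2/(5 + 2 + 2*2²) + 1) = (-5 - 2)*(2/(5 + 2 + 2*4) + 1) = -7*(2/(5 + 2 + 8) + 1) = -7*(2/15 + 1) = -7*17/15 = -119/15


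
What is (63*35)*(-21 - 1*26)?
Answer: -103635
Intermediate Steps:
(63*35)*(-21 - 1*26) = 2205*(-21 - 26) = 2205*(-47) = -103635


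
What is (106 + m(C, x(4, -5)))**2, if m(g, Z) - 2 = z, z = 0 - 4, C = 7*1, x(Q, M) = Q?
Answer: 10816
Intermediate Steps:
C = 7
z = -4
m(g, Z) = -2 (m(g, Z) = 2 - 4 = -2)
(106 + m(C, x(4, -5)))**2 = (106 - 2)**2 = 104**2 = 10816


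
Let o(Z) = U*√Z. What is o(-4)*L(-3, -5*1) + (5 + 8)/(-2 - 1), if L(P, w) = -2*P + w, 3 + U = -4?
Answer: -13/3 - 14*I ≈ -4.3333 - 14.0*I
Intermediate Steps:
U = -7 (U = -3 - 4 = -7)
o(Z) = -7*√Z
L(P, w) = w - 2*P
o(-4)*L(-3, -5*1) + (5 + 8)/(-2 - 1) = (-14*I)*(-5*1 - 2*(-3)) + (5 + 8)/(-2 - 1) = (-14*I)*(-5 + 6) + 13/(-3) = -14*I*1 + 13*(-⅓) = -14*I - 13/3 = -13/3 - 14*I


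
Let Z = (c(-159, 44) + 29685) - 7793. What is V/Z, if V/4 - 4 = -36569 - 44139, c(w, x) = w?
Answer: -322816/21733 ≈ -14.854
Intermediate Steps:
Z = 21733 (Z = (-159 + 29685) - 7793 = 29526 - 7793 = 21733)
V = -322816 (V = 16 + 4*(-36569 - 44139) = 16 + 4*(-80708) = 16 - 322832 = -322816)
V/Z = -322816/21733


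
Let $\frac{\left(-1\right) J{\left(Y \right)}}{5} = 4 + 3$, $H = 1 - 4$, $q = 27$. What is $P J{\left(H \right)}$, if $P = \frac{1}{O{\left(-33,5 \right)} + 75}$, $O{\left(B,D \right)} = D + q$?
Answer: $- \frac{35}{107} \approx -0.3271$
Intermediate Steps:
$H = -3$
$O{\left(B,D \right)} = 27 + D$ ($O{\left(B,D \right)} = D + 27 = 27 + D$)
$P = \frac{1}{107}$ ($P = \frac{1}{\left(27 + 5\right) + 75} = \frac{1}{32 + 75} = \frac{1}{107} \approx 0.0093458$)
$J{\left(Y \right)} = -35$ ($J{\left(Y \right)} = - 5 \left(4 + 3\right) = \left(-5\right) 7 = -35$)
$P J{\left(H \right)} = \frac{1}{107} \left(-35\right) = - \frac{35}{107}$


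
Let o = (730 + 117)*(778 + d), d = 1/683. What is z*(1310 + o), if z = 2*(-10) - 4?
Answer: -10823264520/683 ≈ -1.5847e+7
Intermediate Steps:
d = 1/683 ≈ 0.0014641
z = -24 (z = -20 - 4 = -24)
o = 450074625/683 (o = (730 + 117)*(778 + 1/683) = 847*(531375/683) = 450074625/683 ≈ 6.5897e+5)
z*(1310 + o) = -24*(1310 + 450074625/683) = -24*450969355/683 = -10823264520/683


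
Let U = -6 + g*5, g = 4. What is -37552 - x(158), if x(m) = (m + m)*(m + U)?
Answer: -91904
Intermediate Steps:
U = 14 (U = -6 + 4*5 = -6 + 20 = 14)
x(m) = 2*m*(14 + m) (x(m) = (m + m)*(m + 14) = (2*m)*(14 + m) = 2*m*(14 + m))
-37552 - x(158) = -37552 - 2*158*(14 + 158) = -37552 - 2*158*172 = -37552 - 1*54352 = -37552 - 54352 = -91904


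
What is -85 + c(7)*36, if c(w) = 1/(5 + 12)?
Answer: -1409/17 ≈ -82.882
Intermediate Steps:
c(w) = 1/17
-85 + c(7)*36 = -85 + (1/17)*36 = -85 + 36/17 = -1409/17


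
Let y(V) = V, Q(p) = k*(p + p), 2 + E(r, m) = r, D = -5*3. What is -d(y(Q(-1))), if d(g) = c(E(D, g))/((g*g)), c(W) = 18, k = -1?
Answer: -9/2 ≈ -4.5000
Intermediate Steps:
D = -15
E(r, m) = -2 + r
Q(p) = -2*p (Q(p) = -(p + p) = -2*p)
d(g) = 18/g² (d(g) = 18/((g*g)) = 18/(g²) = 18/g²)
-d(y(Q(-1))) = -18/(-2*(-1))² = -18/2² = -18/4 = -1*9/2 = -9/2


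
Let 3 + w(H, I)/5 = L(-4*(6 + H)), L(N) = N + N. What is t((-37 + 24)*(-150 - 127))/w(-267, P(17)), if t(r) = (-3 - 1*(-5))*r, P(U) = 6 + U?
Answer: 7202/10425 ≈ 0.69084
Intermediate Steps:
t(r) = 2*r (t(r) = (-3 + 5)*r = 2*r)
L(N) = 2*N
w(H, I) = -255 - 40*H (w(H, I) = -15 + 5*(2*(-4*(6 + H))) = -15 + 5*(2*(-24 - 4*H)) = -15 + 5*(-48 - 8*H) = -15 + (-240 - 40*H) = -255 - 40*H)
t((-37 + 24)*(-150 - 127))/w(-267, P(17)) = (2*((-37 + 24)*(-150 - 127)))/(-255 - 40*(-267)) = (2*(-13*(-277)))/(-255 + 10680) = (2*3601)/10425 = 7202*(1/10425) = 7202/10425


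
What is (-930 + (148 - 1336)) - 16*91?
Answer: -3574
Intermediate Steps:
(-930 + (148 - 1336)) - 16*91 = (-930 - 1188) - 1456 = -2118 - 1456 = -3574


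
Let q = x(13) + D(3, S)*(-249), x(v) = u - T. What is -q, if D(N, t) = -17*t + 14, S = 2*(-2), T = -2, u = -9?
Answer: 20425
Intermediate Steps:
S = -4
D(N, t) = 14 - 17*t
x(v) = -7 (x(v) = -9 - 1*(-2) = -9 + 2 = -7)
q = -20425 (q = -7 + (14 - 17*(-4))*(-249) = -7 + (14 + 68)*(-249) = -7 + 82*(-249) = -7 - 20418 = -20425)
-q = -1*(-20425) = 20425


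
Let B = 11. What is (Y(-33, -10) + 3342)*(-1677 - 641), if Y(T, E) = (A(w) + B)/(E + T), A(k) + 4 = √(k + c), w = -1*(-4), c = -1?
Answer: -333094282/43 + 2318*√3/43 ≈ -7.7463e+6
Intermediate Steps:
w = 4
A(k) = -4 + √(-1 + k) (A(k) = -4 + √(k - 1) = -4 + √(-1 + k))
Y(T, E) = (7 + √3)/(E + T) (Y(T, E) = ((-4 + √(-1 + 4)) + 11)/(E + T) = ((-4 + √3) + 11)/(E + T) = (7 + √3)/(E + T))
(Y(-33, -10) + 3342)*(-1677 - 641) = ((7 + √3)/(-10 - 33) + 3342)*(-1677 - 641) = ((7 + √3)/(-43) + 3342)*(-2318) = (-(7 + √3)/43 + 3342)*(-2318) = ((-7/43 - √3/43) + 3342)*(-2318) = (143699/43 - √3/43)*(-2318) = -333094282/43 + 2318*√3/43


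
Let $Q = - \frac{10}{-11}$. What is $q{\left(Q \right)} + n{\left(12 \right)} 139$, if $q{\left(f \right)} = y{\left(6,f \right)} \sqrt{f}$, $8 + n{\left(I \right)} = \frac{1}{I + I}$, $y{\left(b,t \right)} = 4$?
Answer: $- \frac{26549}{24} + \frac{4 \sqrt{110}}{11} \approx -1102.4$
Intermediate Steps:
$Q = \frac{10}{11}$ ($Q = \left(-10\right) \left(- \frac{1}{11}\right) = \frac{10}{11} \approx 0.90909$)
$n{\left(I \right)} = -8 + \frac{1}{2 I}$ ($n{\left(I \right)} = -8 + \frac{1}{I + I} = -8 + \frac{1}{2 I}$)
$q{\left(f \right)} = 4 \sqrt{f}$
$q{\left(Q \right)} + n{\left(12 \right)} 139 = 4 \sqrt{\frac{10}{11}} + \left(-8 + \frac{1}{2 \cdot 12}\right) 139 = 4 \frac{\sqrt{110}}{11} + \left(-8 + \frac{1}{2} \cdot \frac{1}{12}\right) 139 = \frac{4 \sqrt{110}}{11} + \left(-8 + \frac{1}{24}\right) 139 = \frac{4 \sqrt{110}}{11} - \frac{26549}{24} = - \frac{26549}{24} + \frac{4 \sqrt{110}}{11}$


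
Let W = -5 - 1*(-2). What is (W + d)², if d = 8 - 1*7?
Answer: 4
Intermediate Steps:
W = -3 (W = -5 + 2 = -3)
d = 1 (d = 8 - 7 = 1)
(W + d)² = (-3 + 1)² = (-2)² = 4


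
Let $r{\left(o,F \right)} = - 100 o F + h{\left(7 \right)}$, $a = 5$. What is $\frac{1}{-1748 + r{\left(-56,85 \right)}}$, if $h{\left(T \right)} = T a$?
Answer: $\frac{1}{474287} \approx 2.1084 \cdot 10^{-6}$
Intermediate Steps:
$h{\left(T \right)} = 5 T$ ($h{\left(T \right)} = T 5 = 5 T$)
$r{\left(o,F \right)} = 35 - 100 F o$ ($r{\left(o,F \right)} = - 100 o F + 5 \cdot 7 = - 100 F o + 35 = 35 - 100 F o$)
$\frac{1}{-1748 + r{\left(-56,85 \right)}} = \frac{1}{-1748 - \left(-35 + 8500 \left(-56\right)\right)} = \frac{1}{-1748 + \left(35 + 476000\right)} = \frac{1}{-1748 + 476035} = \frac{1}{474287}$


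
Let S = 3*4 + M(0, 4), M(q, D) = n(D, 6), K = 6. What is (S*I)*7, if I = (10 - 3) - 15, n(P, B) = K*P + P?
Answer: -2240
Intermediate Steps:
n(P, B) = 7*P (n(P, B) = 6*P + P = 7*P)
M(q, D) = 7*D
I = -8 (I = 7 - 15 = -8)
S = 40 (S = 3*4 + 7*4 = 12 + 28 = 40)
(S*I)*7 = (40*(-8))*7 = -320*7 = -2240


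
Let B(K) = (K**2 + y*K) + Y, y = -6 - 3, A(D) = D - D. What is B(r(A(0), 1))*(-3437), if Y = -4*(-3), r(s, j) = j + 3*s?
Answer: -13748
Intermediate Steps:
A(D) = 0
y = -9
Y = 12
B(K) = 12 + K**2 - 9*K (B(K) = (K**2 - 9*K) + 12 = 12 + K**2 - 9*K)
B(r(A(0), 1))*(-3437) = (12 + (1 + 3*0)**2 - 9*(1 + 3*0))*(-3437) = (12 + (1 + 0)**2 - 9*(1 + 0))*(-3437) = (12 + 1**2 - 9*1)*(-3437) = (12 + 1 - 9)*(-3437) = 4*(-3437) = -13748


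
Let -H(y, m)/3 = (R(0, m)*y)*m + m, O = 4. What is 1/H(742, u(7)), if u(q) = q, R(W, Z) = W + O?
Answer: -1/62349 ≈ -1.6039e-5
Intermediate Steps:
R(W, Z) = 4 + W (R(W, Z) = W + 4 = 4 + W)
H(y, m) = -3*m - 12*m*y (H(y, m) = -3*(((4 + 0)*y)*m + m) = -3*((4*y)*m + m) = -3*(4*m*y + m) = -3*(m + 4*m*y) = -3*m - 12*m*y)
1/H(742, u(7)) = 1/(-3*7*(1 + 4*742)) = 1/(-3*7*(1 + 2968)) = 1/(-3*7*2969) = 1/(-62349) = -1/62349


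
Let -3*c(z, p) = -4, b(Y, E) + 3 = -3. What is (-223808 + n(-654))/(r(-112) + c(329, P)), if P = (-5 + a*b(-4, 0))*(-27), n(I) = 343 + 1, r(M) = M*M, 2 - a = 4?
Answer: -167598/9409 ≈ -17.813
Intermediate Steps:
a = -2 (a = 2 - 1*4 = 2 - 4 = -2)
b(Y, E) = -6 (b(Y, E) = -3 - 3 = -6)
r(M) = M²
n(I) = 344
P = -189 (P = (-5 - 2*(-6))*(-27) = (-5 + 12)*(-27) = 7*(-27) = -189)
c(z, p) = 4/3 (c(z, p) = -⅓*(-4) = 4/3)
(-223808 + n(-654))/(r(-112) + c(329, P)) = (-223808 + 344)/((-112)² + 4/3) = -223464/(12544 + 4/3) = -223464/37636/3 = -223464*3/37636 = -167598/9409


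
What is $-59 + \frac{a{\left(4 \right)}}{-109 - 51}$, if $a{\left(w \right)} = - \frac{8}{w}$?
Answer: $- \frac{4719}{80} \approx -58.987$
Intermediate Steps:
$-59 + \frac{a{\left(4 \right)}}{-109 - 51} = -59 + \frac{\left(-8\right) \frac{1}{4}}{-109 - 51} = -59 + \frac{\left(-8\right) \frac{1}{4}}{-160} = -59 - - \frac{1}{80} = -59 + \frac{1}{80} = - \frac{4719}{80}$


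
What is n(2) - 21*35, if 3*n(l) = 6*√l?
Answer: -735 + 2*√2 ≈ -732.17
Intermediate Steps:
n(l) = 2*√l (n(l) = (6*√l)/3 = 2*√l)
n(2) - 21*35 = 2*√2 - 21*35 = 2*√2 - 735 = -735 + 2*√2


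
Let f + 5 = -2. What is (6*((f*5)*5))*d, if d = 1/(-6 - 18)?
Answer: 175/4 ≈ 43.750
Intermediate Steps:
f = -7 (f = -5 - 2 = -7)
d = -1/24 (d = 1/(-24) = -1/24 ≈ -0.041667)
(6*((f*5)*5))*d = (6*(-7*5*5))*(-1/24) = (6*(-35*5))*(-1/24) = (6*(-175))*(-1/24) = -1050*(-1/24) = 175/4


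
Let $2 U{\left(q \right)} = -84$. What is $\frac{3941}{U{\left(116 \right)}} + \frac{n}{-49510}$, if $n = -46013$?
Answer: $- \frac{6899513}{74265} \approx -92.904$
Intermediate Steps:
$U{\left(q \right)} = -42$ ($U{\left(q \right)} = \frac{1}{2} \left(-84\right) = -42$)
$\frac{3941}{U{\left(116 \right)}} + \frac{n}{-49510} = \frac{3941}{-42} - \frac{46013}{-49510} = 3941 \left(- \frac{1}{42}\right) - - \frac{46013}{49510} = - \frac{563}{6} + \frac{46013}{49510} = - \frac{6899513}{74265}$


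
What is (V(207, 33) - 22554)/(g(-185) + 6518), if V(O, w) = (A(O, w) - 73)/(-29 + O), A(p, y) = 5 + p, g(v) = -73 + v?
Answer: -4014473/1114280 ≈ -3.6027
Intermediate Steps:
V(O, w) = (-68 + O)/(-29 + O) (V(O, w) = ((5 + O) - 73)/(-29 + O) = (-68 + O)/(-29 + O))
(V(207, 33) - 22554)/(g(-185) + 6518) = ((-68 + 207)/(-29 + 207) - 22554)/((-73 - 185) + 6518) = (139/178 - 22554)/(-258 + 6518) = ((1/178)*139 - 22554)/6260 = (139/178 - 22554)*(1/6260) = -4014473/178*1/6260 = -4014473/1114280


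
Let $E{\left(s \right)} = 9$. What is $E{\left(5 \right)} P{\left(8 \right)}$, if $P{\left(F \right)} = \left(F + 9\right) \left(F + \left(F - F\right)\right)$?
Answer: $1224$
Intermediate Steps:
$P{\left(F \right)} = F \left(9 + F\right)$ ($P{\left(F \right)} = \left(9 + F\right) \left(F + 0\right) = \left(9 + F\right) F = F \left(9 + F\right)$)
$E{\left(5 \right)} P{\left(8 \right)} = 9 \cdot 8 \left(9 + 8\right) = 9 \cdot 8 \cdot 17 = 9 \cdot 136 = 1224$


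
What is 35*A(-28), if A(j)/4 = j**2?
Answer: 109760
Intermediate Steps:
A(j) = 4*j**2
35*A(-28) = 35*(4*(-28)**2) = 35*(4*784) = 35*3136 = 109760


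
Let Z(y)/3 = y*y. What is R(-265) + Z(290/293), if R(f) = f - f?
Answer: 252300/85849 ≈ 2.9389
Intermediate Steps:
R(f) = 0
Z(y) = 3*y**2 (Z(y) = 3*(y*y) = 3*y**2)
R(-265) + Z(290/293) = 0 + 3*(290/293)**2 = 0 + 3*(84100/85849) = 0 + 252300/85849 = 252300/85849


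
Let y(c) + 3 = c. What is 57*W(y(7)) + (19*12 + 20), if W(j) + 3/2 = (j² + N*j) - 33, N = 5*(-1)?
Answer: -3893/2 ≈ -1946.5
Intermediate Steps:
N = -5
y(c) = -3 + c
W(j) = -69/2 + j² - 5*j (W(j) = -3/2 + ((j² - 5*j) - 33) = -3/2 + (-33 + j² - 5*j) = -69/2 + j² - 5*j)
57*W(y(7)) + (19*12 + 20) = 57*(-69/2 + (-3 + 7)² - 5*(-3 + 7)) + (19*12 + 20) = 57*(-69/2 + 4² - 5*4) + (228 + 20) = 57*(-69/2 + 16 - 20) + 248 = 57*(-77/2) + 248 = -4389/2 + 248 = -3893/2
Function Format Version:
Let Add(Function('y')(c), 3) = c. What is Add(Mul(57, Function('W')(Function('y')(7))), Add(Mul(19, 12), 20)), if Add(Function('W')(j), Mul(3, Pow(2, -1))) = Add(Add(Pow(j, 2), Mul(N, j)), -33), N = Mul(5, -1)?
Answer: Rational(-3893, 2) ≈ -1946.5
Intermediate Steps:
N = -5
Function('y')(c) = Add(-3, c)
Function('W')(j) = Add(Rational(-69, 2), Pow(j, 2), Mul(-5, j)) (Function('W')(j) = Add(Rational(-3, 2), Add(Add(Pow(j, 2), Mul(-5, j)), -33)) = Add(Rational(-3, 2), Add(-33, Pow(j, 2), Mul(-5, j))) = Add(Rational(-69, 2), Pow(j, 2), Mul(-5, j)))
Add(Mul(57, Function('W')(Function('y')(7))), Add(Mul(19, 12), 20)) = Add(Mul(57, Add(Rational(-69, 2), Pow(Add(-3, 7), 2), Mul(-5, Add(-3, 7)))), Add(Mul(19, 12), 20)) = Add(Mul(57, Add(Rational(-69, 2), Pow(4, 2), Mul(-5, 4))), Add(228, 20)) = Add(Mul(57, Add(Rational(-69, 2), 16, -20)), 248) = Add(Mul(57, Rational(-77, 2)), 248) = Add(Rational(-4389, 2), 248) = Rational(-3893, 2)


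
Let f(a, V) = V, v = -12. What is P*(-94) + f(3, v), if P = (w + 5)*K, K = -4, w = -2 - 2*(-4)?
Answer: 4124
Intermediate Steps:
w = 6 (w = -2 + 8 = 6)
P = -44 (P = (6 + 5)*(-4) = 11*(-4) = -44)
P*(-94) + f(3, v) = -44*(-94) - 12 = 4136 - 12 = 4124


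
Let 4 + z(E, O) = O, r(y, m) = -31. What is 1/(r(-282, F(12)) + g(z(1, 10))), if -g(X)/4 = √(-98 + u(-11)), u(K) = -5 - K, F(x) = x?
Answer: I/(-31*I + 8*√23) ≈ -0.012741 + 0.015769*I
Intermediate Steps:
z(E, O) = -4 + O
g(X) = -8*I*√23 (g(X) = -4*√(-98 + (-5 - 1*(-11))) = -4*√(-98 + (-5 + 11)) = -4*√(-98 + 6) = -8*I*√23)
1/(r(-282, F(12)) + g(z(1, 10))) = 1/(-31 - 8*I*√23)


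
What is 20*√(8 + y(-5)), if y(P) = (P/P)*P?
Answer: 20*√3 ≈ 34.641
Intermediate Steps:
y(P) = P (y(P) = 1*P = P)
20*√(8 + y(-5)) = 20*√(8 - 5) = 20*√3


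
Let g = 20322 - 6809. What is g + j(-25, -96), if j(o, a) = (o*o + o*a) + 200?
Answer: 16738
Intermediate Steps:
j(o, a) = 200 + o² + a*o (j(o, a) = (o² + a*o) + 200 = 200 + o² + a*o)
g = 13513
g + j(-25, -96) = 13513 + (200 + (-25)² - 96*(-25)) = 13513 + (200 + 625 + 2400) = 13513 + 3225 = 16738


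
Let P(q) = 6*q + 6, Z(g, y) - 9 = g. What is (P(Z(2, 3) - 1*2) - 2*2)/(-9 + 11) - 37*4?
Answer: -120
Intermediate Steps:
Z(g, y) = 9 + g
P(q) = 6 + 6*q
(P(Z(2, 3) - 1*2) - 2*2)/(-9 + 11) - 37*4 = ((6 + 6*((9 + 2) - 1*2)) - 2*2)/(-9 + 11) - 37*4 = ((6 + 6*(11 - 2)) - 4)/2 - 148 = ((6 + 6*9) - 4)*(½) - 148 = ((6 + 54) - 4)*(½) - 148 = (60 - 4)*(½) - 148 = 56*(½) - 148 = 28 - 148 = -120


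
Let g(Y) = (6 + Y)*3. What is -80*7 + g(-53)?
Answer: -701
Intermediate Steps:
g(Y) = 18 + 3*Y
-80*7 + g(-53) = -80*7 + (18 + 3*(-53)) = -560 + (18 - 159) = -560 - 141 = -701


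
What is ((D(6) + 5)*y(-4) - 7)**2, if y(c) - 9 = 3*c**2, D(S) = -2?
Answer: 26896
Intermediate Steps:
y(c) = 9 + 3*c**2
((D(6) + 5)*y(-4) - 7)**2 = ((-2 + 5)*(9 + 3*(-4)**2) - 7)**2 = (3*(9 + 3*16) - 7)**2 = (3*(9 + 48) - 7)**2 = (3*57 - 7)**2 = (171 - 7)**2 = 164**2 = 26896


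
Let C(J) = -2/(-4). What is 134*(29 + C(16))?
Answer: 3953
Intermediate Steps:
C(J) = ½ (C(J) = -2*(-¼) = ½)
134*(29 + C(16)) = 134*(29 + ½) = 134*(59/2) = 3953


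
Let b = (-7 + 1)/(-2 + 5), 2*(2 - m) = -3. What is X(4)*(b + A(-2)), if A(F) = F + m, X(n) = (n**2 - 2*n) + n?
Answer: -6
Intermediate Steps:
X(n) = n**2 - n
m = 7/2 (m = 2 - 1/2*(-3) = 2 + 3/2 = 7/2 ≈ 3.5000)
A(F) = 7/2 + F (A(F) = F + 7/2 = 7/2 + F)
b = -2 (b = -6/3 = -6*1/3 = -2)
X(4)*(b + A(-2)) = (4*(-1 + 4))*(-2 + (7/2 - 2)) = (4*3)*(-2 + 3/2) = 12*(-1/2) = -6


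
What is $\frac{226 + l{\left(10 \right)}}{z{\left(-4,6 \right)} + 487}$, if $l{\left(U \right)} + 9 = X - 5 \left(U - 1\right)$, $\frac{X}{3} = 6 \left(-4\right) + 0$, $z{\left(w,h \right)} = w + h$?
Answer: $\frac{100}{489} \approx 0.2045$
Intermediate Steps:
$z{\left(w,h \right)} = h + w$
$X = -72$ ($X = 3 \left(6 \left(-4\right) + 0\right) = 3 \left(-24 + 0\right) = 3 \left(-24\right) = -72$)
$l{\left(U \right)} = -76 - 5 U$ ($l{\left(U \right)} = -9 - \left(72 + 5 \left(U - 1\right)\right) = -9 - \left(72 + 5 \left(-1 + U\right)\right) = -9 - \left(67 + 5 U\right) = -76 - 5 U$)
$\frac{226 + l{\left(10 \right)}}{z{\left(-4,6 \right)} + 487} = \frac{226 - 126}{\left(6 - 4\right) + 487} = \frac{226 - 126}{2 + 487} = \frac{226 - 126}{489} = 100 \cdot \frac{1}{489} = \frac{100}{489}$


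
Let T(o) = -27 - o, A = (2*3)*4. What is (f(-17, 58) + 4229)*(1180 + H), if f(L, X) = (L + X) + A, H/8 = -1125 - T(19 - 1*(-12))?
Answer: -31586664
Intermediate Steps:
A = 24 (A = 6*4 = 24)
H = -8536 (H = 8*(-1125 - (-27 - (19 - 1*(-12)))) = 8*(-1125 - (-27 - (19 + 12))) = 8*(-1125 - (-27 - 1*31)) = 8*(-1125 - (-27 - 31)) = 8*(-1125 - 1*(-58)) = 8*(-1125 + 58) = 8*(-1067) = -8536)
f(L, X) = 24 + L + X (f(L, X) = (L + X) + 24 = 24 + L + X)
(f(-17, 58) + 4229)*(1180 + H) = ((24 - 17 + 58) + 4229)*(1180 - 8536) = (65 + 4229)*(-7356) = 4294*(-7356) = -31586664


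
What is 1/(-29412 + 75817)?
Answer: 1/46405 ≈ 2.1549e-5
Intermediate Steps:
1/(-29412 + 75817) = 1/46405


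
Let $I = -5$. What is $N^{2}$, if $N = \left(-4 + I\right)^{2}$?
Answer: $6561$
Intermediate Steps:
$N = 81$ ($N = \left(-4 - 5\right)^{2} = \left(-9\right)^{2} = 81$)
$N^{2} = 81^{2} = 6561$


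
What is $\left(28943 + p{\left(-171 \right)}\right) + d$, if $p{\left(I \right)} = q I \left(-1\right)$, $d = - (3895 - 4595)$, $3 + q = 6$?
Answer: $30156$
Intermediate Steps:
$q = 3$ ($q = -3 + 6 = 3$)
$d = 700$ ($d = \left(-1\right) \left(-700\right) = 700$)
$p{\left(I \right)} = - 3 I$ ($p{\left(I \right)} = 3 I \left(-1\right) = - 3 I$)
$\left(28943 + p{\left(-171 \right)}\right) + d = \left(28943 - -513\right) + 700 = \left(28943 + 513\right) + 700 = 29456 + 700 = 30156$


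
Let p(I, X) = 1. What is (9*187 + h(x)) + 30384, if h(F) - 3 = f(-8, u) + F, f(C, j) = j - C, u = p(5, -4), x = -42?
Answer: 32037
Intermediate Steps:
u = 1
h(F) = 12 + F (h(F) = 3 + ((1 - 1*(-8)) + F) = 3 + ((1 + 8) + F) = 3 + (9 + F) = 12 + F)
(9*187 + h(x)) + 30384 = (9*187 + (12 - 42)) + 30384 = (1683 - 30) + 30384 = 1653 + 30384 = 32037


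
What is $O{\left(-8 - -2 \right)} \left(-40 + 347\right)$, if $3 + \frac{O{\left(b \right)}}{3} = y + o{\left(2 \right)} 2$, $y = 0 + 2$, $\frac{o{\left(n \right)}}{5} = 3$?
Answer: $26709$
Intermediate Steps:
$o{\left(n \right)} = 15$ ($o{\left(n \right)} = 5 \cdot 3 = 15$)
$y = 2$
$O{\left(b \right)} = 87$ ($O{\left(b \right)} = -9 + 3 \left(2 + 15 \cdot 2\right) = -9 + 3 \left(2 + 30\right) = -9 + 3 \cdot 32 = -9 + 96 = 87$)
$O{\left(-8 - -2 \right)} \left(-40 + 347\right) = 87 \left(-40 + 347\right) = 87 \cdot 307 = 26709$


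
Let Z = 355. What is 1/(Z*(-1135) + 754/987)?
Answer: -987/397686221 ≈ -2.4819e-6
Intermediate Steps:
1/(Z*(-1135) + 754/987) = 1/(355*(-1135) + 754/987) = 1/(-402925 + 754*(1/987)) = 1/(-402925 + 754/987) = 1/(-397686221/987) = -987/397686221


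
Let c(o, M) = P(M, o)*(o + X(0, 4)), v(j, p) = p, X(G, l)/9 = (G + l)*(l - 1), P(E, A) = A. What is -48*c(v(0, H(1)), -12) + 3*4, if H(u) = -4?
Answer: 19980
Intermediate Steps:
X(G, l) = 9*(-1 + l)*(G + l) (X(G, l) = 9*((G + l)*(l - 1)) = 9*((G + l)*(-1 + l)) = 9*((-1 + l)*(G + l)) = 9*(-1 + l)*(G + l))
c(o, M) = o*(108 + o) (c(o, M) = o*(o + (-9*0 - 9*4 + 9*4² + 9*0*4)) = o*(o + (0 - 36 + 9*16 + 0)) = o*(o + (0 - 36 + 144 + 0)) = o*(o + 108) = o*(108 + o))
-48*c(v(0, H(1)), -12) + 3*4 = -(-192)*(108 - 4) + 3*4 = -(-192)*104 + 12 = -48*(-416) + 12 = 19968 + 12 = 19980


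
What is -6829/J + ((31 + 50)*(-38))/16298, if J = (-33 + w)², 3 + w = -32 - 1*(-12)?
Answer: -60475825/25555264 ≈ -2.3665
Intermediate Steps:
w = -23 (w = -3 + (-32 - 1*(-12)) = -3 + (-32 + 12) = -3 - 20 = -23)
J = 3136 (J = (-33 - 23)² = (-56)² = 3136)
-6829/J + ((31 + 50)*(-38))/16298 = -6829/3136 + ((31 + 50)*(-38))/16298 = -6829*1/3136 + (81*(-38))*(1/16298) = -6829/3136 - 3078*1/16298 = -6829/3136 - 1539/8149 = -60475825/25555264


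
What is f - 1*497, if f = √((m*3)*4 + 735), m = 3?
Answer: -497 + √771 ≈ -469.23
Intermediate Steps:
f = √771 (f = √((3*3)*4 + 735) = √(9*4 + 735) = √(36 + 735) = √771 ≈ 27.767)
f - 1*497 = √771 - 1*497 = √771 - 497 = -497 + √771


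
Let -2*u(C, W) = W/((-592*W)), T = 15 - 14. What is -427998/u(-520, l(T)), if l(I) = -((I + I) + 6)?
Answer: -506749632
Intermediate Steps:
T = 1
l(I) = -6 - 2*I (l(I) = -(2*I + 6) = -(6 + 2*I) = -6 - 2*I)
u(C, W) = 1/1184 (u(C, W) = -W/(2*((-592*W))) = -W*(-1/(592*W))/2 = -1/2*(-1/592) = 1/1184)
-427998/u(-520, l(T)) = -427998/1/1184 = -427998*1184 = -506749632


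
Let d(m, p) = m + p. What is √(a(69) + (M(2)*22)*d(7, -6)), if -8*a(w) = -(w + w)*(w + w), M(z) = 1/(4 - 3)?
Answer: 31*√10/2 ≈ 49.015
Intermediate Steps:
M(z) = 1 (M(z) = 1/1 = 1)
a(w) = w²/2 (a(w) = -(-1)*(w + w)*(w + w)/8 = -(-1)*(2*w)*(2*w)/8 = -(-1)*4*w²/8 = -(-1)*w²/2 = w²/2)
√(a(69) + (M(2)*22)*d(7, -6)) = √((½)*69² + (1*22)*(7 - 6)) = √((½)*4761 + 22*1) = √(4761/2 + 22) = √(4805/2) = 31*√10/2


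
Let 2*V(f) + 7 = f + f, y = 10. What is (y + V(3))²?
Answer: 361/4 ≈ 90.250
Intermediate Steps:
V(f) = -7/2 + f (V(f) = -7/2 + (f + f)/2 = -7/2 + (2*f)/2 = -7/2 + f)
(y + V(3))² = (10 + (-7/2 + 3))² = (10 - ½)² = (19/2)² = 361/4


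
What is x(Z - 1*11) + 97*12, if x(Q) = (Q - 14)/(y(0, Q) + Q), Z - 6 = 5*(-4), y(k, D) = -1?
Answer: 2331/2 ≈ 1165.5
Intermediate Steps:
Z = -14 (Z = 6 + 5*(-4) = 6 - 20 = -14)
x(Q) = (-14 + Q)/(-1 + Q) (x(Q) = (Q - 14)/(-1 + Q) = (-14 + Q)/(-1 + Q))
x(Z - 1*11) + 97*12 = (-14 + (-14 - 1*11))/(-1 + (-14 - 1*11)) + 97*12 = (-14 + (-14 - 11))/(-1 + (-14 - 11)) + 1164 = (-14 - 25)/(-1 - 25) + 1164 = -39/(-26) + 1164 = -1/26*(-39) + 1164 = 3/2 + 1164 = 2331/2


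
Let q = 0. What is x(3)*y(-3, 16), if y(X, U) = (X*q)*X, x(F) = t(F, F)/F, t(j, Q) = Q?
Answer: 0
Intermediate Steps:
x(F) = 1 (x(F) = F/F = 1)
y(X, U) = 0 (y(X, U) = (X*0)*X = 0*X = 0)
x(3)*y(-3, 16) = 1*0 = 0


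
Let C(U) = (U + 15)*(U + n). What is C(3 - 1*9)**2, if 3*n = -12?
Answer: 8100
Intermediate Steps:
n = -4 (n = (1/3)*(-12) = -4)
C(U) = (-4 + U)*(15 + U) (C(U) = (U + 15)*(U - 4) = (15 + U)*(-4 + U) = (-4 + U)*(15 + U))
C(3 - 1*9)**2 = (-60 + (3 - 1*9)**2 + 11*(3 - 1*9))**2 = (-60 + (3 - 9)**2 + 11*(3 - 9))**2 = (-60 + (-6)**2 + 11*(-6))**2 = (-60 + 36 - 66)**2 = (-90)**2 = 8100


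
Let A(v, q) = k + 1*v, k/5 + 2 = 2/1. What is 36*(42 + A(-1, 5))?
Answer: 1476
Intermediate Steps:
k = 0 (k = -10 + 5*(2/1) = -10 + 5*(2*1) = -10 + 5*2 = -10 + 10 = 0)
A(v, q) = v (A(v, q) = 0 + 1*v = 0 + v = v)
36*(42 + A(-1, 5)) = 36*(42 - 1) = 36*41 = 1476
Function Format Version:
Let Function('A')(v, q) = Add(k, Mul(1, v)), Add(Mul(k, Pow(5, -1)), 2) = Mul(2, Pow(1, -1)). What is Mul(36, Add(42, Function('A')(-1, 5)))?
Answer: 1476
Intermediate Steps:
k = 0 (k = Add(-10, Mul(5, Mul(2, Pow(1, -1)))) = Add(-10, Mul(5, Mul(2, 1))) = Add(-10, Mul(5, 2)) = Add(-10, 10) = 0)
Function('A')(v, q) = v (Function('A')(v, q) = Add(0, Mul(1, v)) = Add(0, v) = v)
Mul(36, Add(42, Function('A')(-1, 5))) = Mul(36, Add(42, -1)) = Mul(36, 41) = 1476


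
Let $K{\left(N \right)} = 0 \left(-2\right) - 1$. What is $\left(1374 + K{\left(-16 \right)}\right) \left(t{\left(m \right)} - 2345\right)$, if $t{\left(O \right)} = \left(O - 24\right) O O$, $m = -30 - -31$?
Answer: $-3251264$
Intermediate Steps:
$m = 1$ ($m = -30 + 31 = 1$)
$K{\left(N \right)} = -1$ ($K{\left(N \right)} = 0 - 1 = -1$)
$t{\left(O \right)} = O^{2} \left(-24 + O\right)$ ($t{\left(O \right)} = \left(-24 + O\right) O O = O \left(-24 + O\right) O = O^{2} \left(-24 + O\right)$)
$\left(1374 + K{\left(-16 \right)}\right) \left(t{\left(m \right)} - 2345\right) = \left(1374 - 1\right) \left(1^{2} \left(-24 + 1\right) - 2345\right) = 1373 \left(1 \left(-23\right) - 2345\right) = 1373 \left(-23 - 2345\right) = 1373 \left(-2368\right) = -3251264$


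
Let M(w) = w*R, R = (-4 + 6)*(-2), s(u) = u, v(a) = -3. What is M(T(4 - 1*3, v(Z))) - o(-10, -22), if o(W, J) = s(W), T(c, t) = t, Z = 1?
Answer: 22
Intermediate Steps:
o(W, J) = W
R = -4 (R = 2*(-2) = -4)
M(w) = -4*w (M(w) = w*(-4) = -4*w)
M(T(4 - 1*3, v(Z))) - o(-10, -22) = -4*(-3) - 1*(-10) = 12 + 10 = 22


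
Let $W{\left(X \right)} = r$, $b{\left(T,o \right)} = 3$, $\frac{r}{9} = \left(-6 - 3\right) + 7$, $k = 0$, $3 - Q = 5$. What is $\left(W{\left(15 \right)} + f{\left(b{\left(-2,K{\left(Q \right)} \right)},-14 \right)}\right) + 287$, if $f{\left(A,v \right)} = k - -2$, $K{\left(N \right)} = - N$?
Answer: $271$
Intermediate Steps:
$Q = -2$ ($Q = 3 - 5 = -2$)
$r = -18$ ($r = 9 \left(\left(-6 - 3\right) + 7\right) = 9 \left(-9 + 7\right) = 9 \left(-2\right) = -18$)
$f{\left(A,v \right)} = 2$ ($f{\left(A,v \right)} = 0 - -2 = 0 + 2 = 2$)
$W{\left(X \right)} = -18$
$\left(W{\left(15 \right)} + f{\left(b{\left(-2,K{\left(Q \right)} \right)},-14 \right)}\right) + 287 = \left(-18 + 2\right) + 287 = -16 + 287 = 271$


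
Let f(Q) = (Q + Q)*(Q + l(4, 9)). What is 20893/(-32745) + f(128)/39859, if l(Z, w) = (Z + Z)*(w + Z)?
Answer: 1112016953/1305182955 ≈ 0.85200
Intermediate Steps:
l(Z, w) = 2*Z*(Z + w) (l(Z, w) = (2*Z)*(Z + w) = 2*Z*(Z + w))
f(Q) = 2*Q*(104 + Q) (f(Q) = (Q + Q)*(Q + 2*4*(4 + 9)) = (2*Q)*(Q + 2*4*13) = (2*Q)*(Q + 104) = (2*Q)*(104 + Q) = 2*Q*(104 + Q))
20893/(-32745) + f(128)/39859 = 20893/(-32745) + (2*128*(104 + 128))/39859 = 20893*(-1/32745) + (2*128*232)*(1/39859) = -20893/32745 + 59392*(1/39859) = -20893/32745 + 59392/39859 = 1112016953/1305182955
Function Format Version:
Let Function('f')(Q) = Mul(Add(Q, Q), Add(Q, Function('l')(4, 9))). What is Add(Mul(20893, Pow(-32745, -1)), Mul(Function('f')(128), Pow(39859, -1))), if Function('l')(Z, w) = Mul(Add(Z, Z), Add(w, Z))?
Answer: Rational(1112016953, 1305182955) ≈ 0.85200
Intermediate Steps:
Function('l')(Z, w) = Mul(2, Z, Add(Z, w)) (Function('l')(Z, w) = Mul(Mul(2, Z), Add(Z, w)) = Mul(2, Z, Add(Z, w)))
Function('f')(Q) = Mul(2, Q, Add(104, Q)) (Function('f')(Q) = Mul(Add(Q, Q), Add(Q, Mul(2, 4, Add(4, 9)))) = Mul(Mul(2, Q), Add(Q, Mul(2, 4, 13))) = Mul(Mul(2, Q), Add(Q, 104)) = Mul(Mul(2, Q), Add(104, Q)) = Mul(2, Q, Add(104, Q)))
Add(Mul(20893, Pow(-32745, -1)), Mul(Function('f')(128), Pow(39859, -1))) = Add(Mul(20893, Pow(-32745, -1)), Mul(Mul(2, 128, Add(104, 128)), Pow(39859, -1))) = Add(Mul(20893, Rational(-1, 32745)), Mul(Mul(2, 128, 232), Rational(1, 39859))) = Add(Rational(-20893, 32745), Mul(59392, Rational(1, 39859))) = Add(Rational(-20893, 32745), Rational(59392, 39859)) = Rational(1112016953, 1305182955)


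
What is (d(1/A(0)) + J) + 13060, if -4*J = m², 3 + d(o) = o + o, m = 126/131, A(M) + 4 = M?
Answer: 448117255/34322 ≈ 13056.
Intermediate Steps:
A(M) = -4 + M
m = 126/131 (m = 126*(1/131) = 126/131 ≈ 0.96183)
d(o) = -3 + 2*o (d(o) = -3 + (o + o) = -3 + 2*o)
J = -3969/17161 (J = -(126/131)²/4 = -¼*15876/17161 = -3969/17161 ≈ -0.23128)
(d(1/A(0)) + J) + 13060 = ((-3 + 2/(-4 + 0)) - 3969/17161) + 13060 = ((-3 + 2/(-4)) - 3969/17161) + 13060 = ((-3 + 2*(-¼)) - 3969/17161) + 13060 = ((-3 - ½) - 3969/17161) + 13060 = (-7/2 - 3969/17161) + 13060 = -128065/34322 + 13060 = 448117255/34322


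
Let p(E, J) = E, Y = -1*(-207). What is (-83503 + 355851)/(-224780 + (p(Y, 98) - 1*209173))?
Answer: -136174/216873 ≈ -0.62790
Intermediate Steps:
Y = 207
(-83503 + 355851)/(-224780 + (p(Y, 98) - 1*209173)) = (-83503 + 355851)/(-224780 + (207 - 1*209173)) = 272348/(-224780 + (207 - 209173)) = 272348/(-224780 - 208966) = 272348/(-433746) = 272348*(-1/433746) = -136174/216873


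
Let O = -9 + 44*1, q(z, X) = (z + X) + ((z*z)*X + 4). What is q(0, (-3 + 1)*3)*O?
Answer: -70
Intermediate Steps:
q(z, X) = 4 + X + z + X*z² (q(z, X) = (X + z) + (z²*X + 4) = (X + z) + (X*z² + 4) = (X + z) + (4 + X*z²) = 4 + X + z + X*z²)
O = 35 (O = -9 + 44 = 35)
q(0, (-3 + 1)*3)*O = (4 + (-3 + 1)*3 + 0 + ((-3 + 1)*3)*0²)*35 = (4 - 2*3 + 0 - 2*3*0)*35 = (4 - 6 + 0 - 6*0)*35 = (4 - 6 + 0 + 0)*35 = -2*35 = -70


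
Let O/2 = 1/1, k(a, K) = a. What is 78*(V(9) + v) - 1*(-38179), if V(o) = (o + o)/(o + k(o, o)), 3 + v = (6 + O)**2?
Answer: 43015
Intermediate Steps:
O = 2 (O = 2/1 = 2*1 = 2)
v = 61 (v = -3 + (6 + 2)**2 = -3 + 8**2 = -3 + 64 = 61)
V(o) = 1 (V(o) = (o + o)/(o + o) = (2*o)/((2*o)) = (2*o)*(1/(2*o)) = 1)
78*(V(9) + v) - 1*(-38179) = 78*(1 + 61) - 1*(-38179) = 78*62 + 38179 = 4836 + 38179 = 43015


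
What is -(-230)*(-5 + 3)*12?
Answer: -5520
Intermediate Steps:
-(-230)*(-5 + 3)*12 = -(-230)*(-2)*12 = -46*10*12 = -460*12 = -5520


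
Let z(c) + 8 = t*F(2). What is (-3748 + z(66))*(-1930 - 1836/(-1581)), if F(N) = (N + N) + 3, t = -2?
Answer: 225423380/31 ≈ 7.2717e+6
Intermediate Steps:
F(N) = 3 + 2*N (F(N) = 2*N + 3 = 3 + 2*N)
z(c) = -22 (z(c) = -8 - 2*(3 + 2*2) = -8 - 2*(3 + 4) = -8 - 2*7 = -8 - 14 = -22)
(-3748 + z(66))*(-1930 - 1836/(-1581)) = (-3748 - 22)*(-1930 - 1836/(-1581)) = -3770*(-1930 - 1836*(-1/1581)) = -3770*(-1930 + 36/31) = -3770*(-59794/31) = 225423380/31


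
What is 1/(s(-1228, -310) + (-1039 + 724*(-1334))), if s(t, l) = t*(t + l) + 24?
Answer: 1/921833 ≈ 1.0848e-6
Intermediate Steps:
s(t, l) = 24 + t*(l + t) (s(t, l) = t*(l + t) + 24 = 24 + t*(l + t))
1/(s(-1228, -310) + (-1039 + 724*(-1334))) = 1/((24 + (-1228)² - 310*(-1228)) + (-1039 + 724*(-1334))) = 1/((24 + 1507984 + 380680) + (-1039 - 965816)) = 1/(1888688 - 966855) = 1/921833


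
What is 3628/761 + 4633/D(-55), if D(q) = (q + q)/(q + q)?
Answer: 3529341/761 ≈ 4637.8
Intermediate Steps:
D(q) = 1 (D(q) = (2*q)/((2*q)) = (2*q)*(1/(2*q)) = 1)
3628/761 + 4633/D(-55) = 3628/761 + 4633/1 = 3628*(1/761) + 4633*1 = 3628/761 + 4633 = 3529341/761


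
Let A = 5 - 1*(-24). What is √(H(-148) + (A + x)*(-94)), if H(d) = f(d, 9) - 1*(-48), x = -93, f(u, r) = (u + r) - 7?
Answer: √5918 ≈ 76.929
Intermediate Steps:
f(u, r) = -7 + r + u (f(u, r) = (r + u) - 7 = -7 + r + u)
H(d) = 50 + d (H(d) = (-7 + 9 + d) - 1*(-48) = (2 + d) + 48 = 50 + d)
A = 29 (A = 5 + 24 = 29)
√(H(-148) + (A + x)*(-94)) = √((50 - 148) + (29 - 93)*(-94)) = √(-98 - 64*(-94)) = √(-98 + 6016) = √5918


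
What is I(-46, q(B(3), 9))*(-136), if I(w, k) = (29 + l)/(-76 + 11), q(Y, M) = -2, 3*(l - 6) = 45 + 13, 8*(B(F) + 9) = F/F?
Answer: 22168/195 ≈ 113.68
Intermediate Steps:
B(F) = -71/8 (B(F) = -9 + (F/F)/8 = -9 + (⅛)*1 = -9 + ⅛ = -71/8)
l = 76/3 (l = 6 + (45 + 13)/3 = 6 + (⅓)*58 = 6 + 58/3 = 76/3 ≈ 25.333)
I(w, k) = -163/195 (I(w, k) = (29 + 76/3)/(-76 + 11) = (163/3)/(-65) = (163/3)*(-1/65) = -163/195)
I(-46, q(B(3), 9))*(-136) = -163/195*(-136) = 22168/195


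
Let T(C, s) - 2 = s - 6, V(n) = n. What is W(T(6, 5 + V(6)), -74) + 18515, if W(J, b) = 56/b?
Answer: 685027/37 ≈ 18514.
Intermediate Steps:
T(C, s) = -4 + s (T(C, s) = 2 + (s - 6) = 2 + (-6 + s) = -4 + s)
W(T(6, 5 + V(6)), -74) + 18515 = 56/(-74) + 18515 = 56*(-1/74) + 18515 = -28/37 + 18515 = 685027/37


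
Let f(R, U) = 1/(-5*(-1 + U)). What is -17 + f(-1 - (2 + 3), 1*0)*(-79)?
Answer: -164/5 ≈ -32.800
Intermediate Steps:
f(R, U) = 1/(5 - 5*U)
-17 + f(-1 - (2 + 3), 1*0)*(-79) = -17 - 1/(-5 + 5*(1*0))*(-79) = -17 - 1/(-5 + 5*0)*(-79) = -17 - 1/(-5 + 0)*(-79) = -17 - 1/(-5)*(-79) = -17 - 1*(-1/5)*(-79) = -17 + (1/5)*(-79) = -17 - 79/5 = -164/5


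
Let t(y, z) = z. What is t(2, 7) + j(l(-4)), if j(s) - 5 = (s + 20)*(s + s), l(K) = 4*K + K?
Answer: 12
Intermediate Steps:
l(K) = 5*K
j(s) = 5 + 2*s*(20 + s) (j(s) = 5 + (s + 20)*(s + s) = 5 + (20 + s)*(2*s) = 5 + 2*s*(20 + s))
t(2, 7) + j(l(-4)) = 7 + (5 + 2*(5*(-4))**2 + 40*(5*(-4))) = 7 + (5 + 2*(-20)**2 + 40*(-20)) = 7 + (5 + 2*400 - 800) = 7 + (5 + 800 - 800) = 7 + 5 = 12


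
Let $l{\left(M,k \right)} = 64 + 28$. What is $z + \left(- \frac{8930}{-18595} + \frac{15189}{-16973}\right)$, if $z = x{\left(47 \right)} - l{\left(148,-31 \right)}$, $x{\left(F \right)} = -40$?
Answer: $- \frac{8358355597}{63122587} \approx -132.41$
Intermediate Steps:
$l{\left(M,k \right)} = 92$
$z = -132$ ($z = -40 - 92 = -132$)
$z + \left(- \frac{8930}{-18595} + \frac{15189}{-16973}\right) = -132 + \left(- \frac{8930}{-18595} + \frac{15189}{-16973}\right) = -132 + \left(\left(-8930\right) \left(- \frac{1}{18595}\right) + 15189 \left(- \frac{1}{16973}\right)\right) = -132 + \left(\frac{1786}{3719} - \frac{15189}{16973}\right) = -132 - \frac{26174113}{63122587} = - \frac{8358355597}{63122587}$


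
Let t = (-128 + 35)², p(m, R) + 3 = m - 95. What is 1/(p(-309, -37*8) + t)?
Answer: 1/8242 ≈ 0.00012133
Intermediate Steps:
p(m, R) = -98 + m (p(m, R) = -3 + (m - 95) = -3 + (-95 + m) = -98 + m)
t = 8649 (t = (-93)² = 8649)
1/(p(-309, -37*8) + t) = 1/((-98 - 309) + 8649) = 1/(-407 + 8649) = 1/8242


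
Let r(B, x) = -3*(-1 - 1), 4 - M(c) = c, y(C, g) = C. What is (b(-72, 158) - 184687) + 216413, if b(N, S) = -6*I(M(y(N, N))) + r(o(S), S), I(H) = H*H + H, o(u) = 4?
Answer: -3380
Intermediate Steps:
M(c) = 4 - c
I(H) = H + H² (I(H) = H² + H = H + H²)
r(B, x) = 6 (r(B, x) = -3*(-2) = 6)
b(N, S) = 6 - 6*(4 - N)*(5 - N) (b(N, S) = -6*(4 - N)*(1 + (4 - N)) + 6 = -6*(4 - N)*(5 - N) + 6 = 6 - 6*(4 - N)*(5 - N))
(b(-72, 158) - 184687) + 216413 = ((6 - 6*(-5 - 72)*(-4 - 72)) - 184687) + 216413 = ((6 - 6*(-77)*(-76)) - 184687) + 216413 = ((6 - 35112) - 184687) + 216413 = (-35106 - 184687) + 216413 = -219793 + 216413 = -3380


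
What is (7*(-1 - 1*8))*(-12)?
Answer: 756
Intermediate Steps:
(7*(-1 - 1*8))*(-12) = (7*(-1 - 8))*(-12) = (7*(-9))*(-12) = -63*(-12) = 756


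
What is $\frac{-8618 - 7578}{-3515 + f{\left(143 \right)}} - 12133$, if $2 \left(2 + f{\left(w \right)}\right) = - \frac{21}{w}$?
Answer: $- \frac{12199746383}{1005883} \approx -12128.0$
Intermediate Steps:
$f{\left(w \right)} = -2 - \frac{21}{2 w}$ ($f{\left(w \right)} = -2 + \frac{\left(-21\right) \frac{1}{w}}{2} = -2 - \frac{21}{2 w}$)
$\frac{-8618 - 7578}{-3515 + f{\left(143 \right)}} - 12133 = \frac{-8618 - 7578}{-3515 - \left(2 + \frac{21}{2 \cdot 143}\right)} - 12133 = - \frac{16196}{-3515 - \frac{593}{286}} - 12133 = - \frac{16196}{- \frac{1005883}{286}} - 12133 = \left(-16196\right) \left(- \frac{286}{1005883}\right) - 12133 = \frac{4632056}{1005883} - 12133 = - \frac{12199746383}{1005883}$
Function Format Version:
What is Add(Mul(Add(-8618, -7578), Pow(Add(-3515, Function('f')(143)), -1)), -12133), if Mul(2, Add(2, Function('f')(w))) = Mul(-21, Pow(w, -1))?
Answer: Rational(-12199746383, 1005883) ≈ -12128.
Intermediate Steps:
Function('f')(w) = Add(-2, Mul(Rational(-21, 2), Pow(w, -1))) (Function('f')(w) = Add(-2, Mul(Rational(1, 2), Mul(-21, Pow(w, -1)))) = Add(-2, Mul(Rational(-21, 2), Pow(w, -1))))
Add(Mul(Add(-8618, -7578), Pow(Add(-3515, Function('f')(143)), -1)), -12133) = Add(Mul(Add(-8618, -7578), Pow(Add(-3515, Add(-2, Mul(Rational(-21, 2), Pow(143, -1)))), -1)), -12133) = Add(Mul(-16196, Pow(Add(-3515, Add(-2, Mul(Rational(-21, 2), Rational(1, 143)))), -1)), -12133) = Add(Mul(-16196, Pow(Add(-3515, Add(-2, Rational(-21, 286))), -1)), -12133) = Add(Mul(-16196, Pow(Add(-3515, Rational(-593, 286)), -1)), -12133) = Add(Mul(-16196, Pow(Rational(-1005883, 286), -1)), -12133) = Add(Mul(-16196, Rational(-286, 1005883)), -12133) = Add(Rational(4632056, 1005883), -12133) = Rational(-12199746383, 1005883)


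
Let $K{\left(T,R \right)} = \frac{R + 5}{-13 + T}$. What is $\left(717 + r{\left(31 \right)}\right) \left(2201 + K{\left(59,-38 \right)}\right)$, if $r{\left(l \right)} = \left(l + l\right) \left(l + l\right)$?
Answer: $\frac{461632493}{46} \approx 1.0035 \cdot 10^{7}$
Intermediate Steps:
$K{\left(T,R \right)} = \frac{5 + R}{-13 + T}$
$r{\left(l \right)} = 4 l^{2}$ ($r{\left(l \right)} = 2 l 2 l = 4 l^{2}$)
$\left(717 + r{\left(31 \right)}\right) \left(2201 + K{\left(59,-38 \right)}\right) = \left(717 + 4 \cdot 31^{2}\right) \left(2201 + \frac{5 - 38}{-13 + 59}\right) = \left(717 + 4 \cdot 961\right) \left(2201 + \frac{1}{46} \left(-33\right)\right) = \left(717 + 3844\right) \left(2201 + \frac{1}{46} \left(-33\right)\right) = 4561 \left(2201 - \frac{33}{46}\right) = 4561 \cdot \frac{101213}{46} = \frac{461632493}{46}$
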